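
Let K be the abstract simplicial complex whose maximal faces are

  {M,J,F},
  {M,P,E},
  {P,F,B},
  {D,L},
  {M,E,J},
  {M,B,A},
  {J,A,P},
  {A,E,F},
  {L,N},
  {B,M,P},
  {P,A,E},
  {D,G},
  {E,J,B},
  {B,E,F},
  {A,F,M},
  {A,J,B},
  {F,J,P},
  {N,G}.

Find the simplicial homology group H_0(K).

We work with the vertex ordering A < B < D < E < F < G < J < L < M < N < P. The simplices of K, each written with vertices in increasing order, are:

  0-simplices (11): A, B, D, E, F, G, J, L, M, N, P
  1-simplices (25): AB, AE, AF, AJ, AM, AP, BE, BF, BJ, BM, BP, DG, DL, EF, EJ, EM, EP, FJ, FM, FP, GN, JM, JP, LN, MP
  2-simplices (14): ABJ, ABM, AEF, AEP, AFM, AJP, BEF, BEJ, BFP, BMP, EJM, EMP, FJM, FJP

so the chain groups are C_0 ≅ Z^11, C_1 ≅ Z^25, C_2 ≅ Z^14.

Boundary ∂_1: C_1 → C_0 maps an edge to its endpoints' difference, ∂[p,q] = q − p.
As a 11×25 matrix over Z this has rank 9, with invariant factors (1,1,1,1,1,1,1,1,1).

∂_2: C_2 → C_1 sends each 2-simplex [p,q,r] to [q,r] − [p,r] + [p,q]. For instance
  ∂EMP = MP − EP + EM,
  ∂AFM = FM − AM + AF.
This gives a 25×14 integer matrix of rank 13; reducing to Smith normal form yields diagonal entries (1,1,1,1,1,1,1,1,1,1,1,1,1).

Now H_k = ker ∂_k / im ∂_{k+1}, so:

  H_0: rank C_0 − rank ∂_1 = 11 − 9 = 2, and the invariant factors of ∂_1 are all 1, so H_0 = Z^2.

H_0 = Z^2.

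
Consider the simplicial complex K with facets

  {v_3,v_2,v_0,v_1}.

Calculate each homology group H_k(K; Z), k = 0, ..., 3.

H_0 ≅ Z,  H_1 = 0,  H_2 = 0,  H_3 = 0.

Fix the vertex order v_0 < v_1 < v_2 < v_3 and write every simplex with vertices in increasing order. Then dim K = 3 and the simplices of K are:

  0-simplices (4): [v_0], [v_1], [v_2], [v_3]
  1-simplices (6): [v_0,v_1], [v_0,v_2], [v_0,v_3], [v_1,v_2], [v_1,v_3], [v_2,v_3]
  2-simplices (4): [v_0,v_1,v_2], [v_0,v_1,v_3], [v_0,v_2,v_3], [v_1,v_2,v_3]
  3-simplices (1): [v_0,v_1,v_2,v_3]

giving chain groups C_0 ≅ Z^4, C_1 ≅ Z^6, C_2 ≅ Z^4, C_3 ≅ Z^1.

∂_1: C_1 → C_0 sends each edge [p,q] (with p < q) to q − p.
As a 4×6 matrix over Z this has rank 3, with invariant factors (1,1,1).

The boundary map ∂_2: C_2 → C_1 maps a triangle to the signed sum of its edges. For instance
  ∂[v_0,v_1,v_3] = [v_1,v_3] − [v_0,v_3] + [v_0,v_1],
  ∂[v_0,v_1,v_2] = [v_1,v_2] − [v_0,v_2] + [v_0,v_1].
As a 6×4 matrix over Z this has rank 3, with invariant factors (1,1,1).

Boundary ∂_3: C_3 → C_2 sends each 3-simplex σ to the alternating sum Σ_i (−1)^i (σ with its i-th vertex removed). For instance
  ∂[v_0,v_1,v_2,v_3] = [v_1,v_2,v_3] − [v_0,v_2,v_3] + [v_0,v_1,v_3] − [v_0,v_1,v_2].
The resulting 4×1 matrix has rank 1, and its Smith normal form has invariant factors (1).

From H_k ≅ ker(∂_k) / im(∂_{k+1}) we obtain:

  H_0: rank C_0 − rank ∂_1 = 4 − 3 = 1, and the invariant factors of ∂_1 are all 1, so H_0 = Z.
  H_1: rank ker ∂_1 − rank ∂_2 = (6 − 3) − 3 = 0, and the invariant factors of ∂_2 are all 1, so H_1 = 0.
  H_2: rank ker ∂_2 − rank ∂_3 = (4 − 3) − 1 = 0, and the invariant factors of ∂_3 are all 1, so H_2 = 0.
  H_3: rank ker ∂_3 − rank ∂_4 = (1 − 1) − 0 = 0, and there is no ∂_4, so H_3 = 0.

As a check, the Euler characteristic is 4 − 6 + 4 − 1 = 1, which agrees with 1 − 0 + 0 − 0 = 1.
(K is a triangulation of the 3-simplex.)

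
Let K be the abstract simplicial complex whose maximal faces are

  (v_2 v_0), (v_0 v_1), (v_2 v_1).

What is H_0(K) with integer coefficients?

H_0 = Z.

Fix the vertex order v_0 < v_1 < v_2 and write every simplex with vertices in increasing order. Then dim K = 1 and the simplices of K are:

  0-simplices (3): [v_0], [v_1], [v_2]
  1-simplices (3): [v_0,v_1], [v_0,v_2], [v_1,v_2]

so the chain groups are C_0 ≅ Z^3, C_1 ≅ Z^3.

∂_1: C_1 → C_0 is given by ∂[p,q] = [q] − [p].
The resulting 3×3 matrix has rank 2, and its Smith normal form has invariant factors (1,1).

Now H_k = ker ∂_k / im ∂_{k+1}, so:

  H_0: rank C_0 − rank ∂_1 = 3 − 2 = 1, and the invariant factors of ∂_1 are all 1, so H_0 ≅ Z.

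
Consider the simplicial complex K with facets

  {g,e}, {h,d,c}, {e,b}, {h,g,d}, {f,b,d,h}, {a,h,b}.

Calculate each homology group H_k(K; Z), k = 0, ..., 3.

Order the vertices as a < b < c < d < e < f < g < h. Listing each simplex with vertices in this order, K has dimension 3 with simplices:

  0-simplices (8): a, b, c, d, e, f, g, h
  1-simplices (14): ab, ah, bd, be, bf, bh, cd, ch, df, dg, dh, eg, fh, gh
  2-simplices (7): abh, bdf, bdh, bfh, cdh, dfh, dgh
  3-simplices (1): bdfh

Hence C_0 ≅ Z^8, C_1 ≅ Z^14, C_2 ≅ Z^7, C_3 ≅ Z^1.

∂_1: C_1 → C_0 sends each edge [p,q] (with p < q) to q − p. For instance
  ∂bh = h − b.
As a 8×14 matrix over Z this has rank 7, with invariant factors (1,1,1,1,1,1,1).

∂_2: C_2 → C_1 acts by ∂[p,q,r] = [q,r] − [p,r] + [p,q]. For instance
  ∂abh = bh − ah + ab,
  ∂dgh = gh − dh + dg.
The 14×7 boundary matrix has rank 6 and Smith normal form diag(1,1,1,1,1,1).

The boundary map ∂_3: C_3 → C_2 sends each 3-simplex σ to the alternating sum Σ_i (−1)^i (σ with its i-th vertex removed). For instance
  ∂bdfh = dfh − bfh + bdh − bdf.
The 7×1 boundary matrix has rank 1 and Smith normal form diag(1).

Reading off H_k = ker ∂_k / im ∂_{k+1}:

  H_0: rank C_0 − rank ∂_1 = 8 − 7 = 1, and the invariant factors of ∂_1 are all 1, so H_0 = Z.
  H_1: rank ker ∂_1 − rank ∂_2 = (14 − 7) − 6 = 1, and the invariant factors of ∂_2 are all 1, so H_1 = Z.
  H_2: rank ker ∂_2 − rank ∂_3 = (7 − 6) − 1 = 0, and the invariant factors of ∂_3 are all 1, so H_2 = 0.
  H_3: rank ker ∂_3 − rank ∂_4 = (1 − 1) − 0 = 0, and there is no ∂_4, so H_3 = 0.

As a check, the Euler characteristic is 8 − 14 + 7 − 1 = 0, which agrees with 1 − 1 + 0 − 0 = 0.

H_0 = Z,  H_1 = Z,  H_2 = 0,  H_3 = 0.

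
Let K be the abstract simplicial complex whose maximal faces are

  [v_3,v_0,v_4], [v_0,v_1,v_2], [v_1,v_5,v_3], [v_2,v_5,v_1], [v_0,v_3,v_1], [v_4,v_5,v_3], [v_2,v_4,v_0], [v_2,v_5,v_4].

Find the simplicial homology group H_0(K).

Fix the vertex order v_0 < v_1 < v_2 < v_3 < v_4 < v_5 and write every simplex with vertices in increasing order. Then dim K = 2 and the simplices of K are:

  0-simplices (6): [v_0], [v_1], [v_2], [v_3], [v_4], [v_5]
  1-simplices (12): [v_0,v_1], [v_0,v_2], [v_0,v_3], [v_0,v_4], [v_1,v_2], [v_1,v_3], [v_1,v_5], [v_2,v_4], [v_2,v_5], [v_3,v_4], [v_3,v_5], [v_4,v_5]
  2-simplices (8): [v_0,v_1,v_2], [v_0,v_1,v_3], [v_0,v_2,v_4], [v_0,v_3,v_4], [v_1,v_2,v_5], [v_1,v_3,v_5], [v_2,v_4,v_5], [v_3,v_4,v_5]

Hence C_0 ≅ Z^6, C_1 ≅ Z^12, C_2 ≅ Z^8.

∂_1: C_1 → C_0 sends each edge [p,q] (with p < q) to q − p. For instance
  ∂[v_0,v_2] = [v_2] − [v_0].
This gives a 6×12 integer matrix of rank 5; reducing to Smith normal form yields diagonal entries (1,1,1,1,1).

Boundary ∂_2: C_2 → C_1 acts by ∂[p,q,r] = [q,r] − [p,r] + [p,q]. For instance
  ∂[v_0,v_2,v_4] = [v_2,v_4] − [v_0,v_4] + [v_0,v_2],
  ∂[v_0,v_1,v_2] = [v_1,v_2] − [v_0,v_2] + [v_0,v_1].
As a 12×8 matrix over Z this has rank 7, with invariant factors (1,1,1,1,1,1,1).

From H_k ≅ ker(∂_k) / im(∂_{k+1}) we obtain:

  H_0: rank C_0 − rank ∂_1 = 6 − 5 = 1, and the invariant factors of ∂_1 are all 1, so H_0 ≅ Z.

(K is a triangulation of the 2-sphere S^2.)

H_0 = Z.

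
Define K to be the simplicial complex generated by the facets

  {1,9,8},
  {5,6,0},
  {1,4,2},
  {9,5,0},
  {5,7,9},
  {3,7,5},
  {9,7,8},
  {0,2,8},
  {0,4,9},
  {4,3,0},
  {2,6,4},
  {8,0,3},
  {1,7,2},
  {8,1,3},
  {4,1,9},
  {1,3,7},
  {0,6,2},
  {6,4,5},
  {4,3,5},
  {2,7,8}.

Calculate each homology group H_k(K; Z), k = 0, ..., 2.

H_0 = Z,  H_1 = Z ⊕ Z/2,  H_2 = 0.

We work with the vertex ordering 0 < 1 < 2 < 3 < 4 < 5 < 6 < 7 < 8 < 9. The simplices of K, each written with vertices in increasing order, are:

  0-simplices (10): [0], [1], [2], [3], [4], [5], [6], [7], [8], [9]
  1-simplices (30): (30 of them)
  2-simplices (20): (20 of them)

Hence C_0 ≅ Z^10, C_1 ≅ Z^30, C_2 ≅ Z^20.

The boundary map ∂_1: C_1 → C_0 is given by ∂[p,q] = [q] − [p].
The resulting 10×30 matrix has rank 9, and its Smith normal form has invariant factors (1,1,1,1,1,1,1,1,1).

The boundary map ∂_2: C_2 → C_1 sends each 2-simplex [p,q,r] to [q,r] − [p,r] + [p,q]. For instance
  ∂[7,8,9] = [8,9] − [7,9] + [7,8],
  ∂[0,2,8] = [2,8] − [0,8] + [0,2].
The 30×20 boundary matrix has rank 20 and Smith normal form diag(1,1,1,1,1,1,1,1,1,1,1,1,1,1,1,1,1,1,1,2).

Computing H_k = (kernel of ∂_k) / (image of ∂_{k+1}):

  H_0: rank C_0 − rank ∂_1 = 10 − 9 = 1, and the invariant factors of ∂_1 are all 1, so H_0 = Z.
  H_1: rank ker ∂_1 − rank ∂_2 = (30 − 9) − 20 = 1, and ∂_2 has invariant factor 2 > 1, so H_1 = Z ⊕ Z/2.
  H_2: rank ker ∂_2 − rank ∂_3 = (20 − 20) − 0 = 0, and there is no ∂_3, so H_2 = 0.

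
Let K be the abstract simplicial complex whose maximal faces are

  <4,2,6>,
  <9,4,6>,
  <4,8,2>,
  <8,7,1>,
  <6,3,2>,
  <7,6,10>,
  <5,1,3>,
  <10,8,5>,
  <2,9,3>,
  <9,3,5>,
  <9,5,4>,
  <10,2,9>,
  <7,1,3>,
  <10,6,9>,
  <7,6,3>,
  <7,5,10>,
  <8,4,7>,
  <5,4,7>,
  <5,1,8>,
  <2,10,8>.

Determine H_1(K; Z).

We work with the vertex ordering 1 < 2 < 3 < 4 < 5 < 6 < 7 < 8 < 9 < 10. The simplices of K, each written with vertices in increasing order, are:

  0-simplices (10): [1], [2], [3], [4], [5], [6], [7], [8], [9], [10]
  1-simplices (30): (30 of them)
  2-simplices (20): (20 of them)

giving chain groups C_0 ≅ Z^10, C_1 ≅ Z^30, C_2 ≅ Z^20.

The boundary map ∂_1: C_1 → C_0 maps an edge to its endpoints' difference, ∂[p,q] = q − p. For instance
  ∂[3,9] = [9] − [3].
The 10×30 boundary matrix has rank 9 and Smith normal form diag(1,1,1,1,1,1,1,1,1).

The boundary map ∂_2: C_2 → C_1 maps a triangle to the signed sum of its edges. For instance
  ∂[3,5,9] = [5,9] − [3,9] + [3,5],
  ∂[1,3,7] = [3,7] − [1,7] + [1,3].
As a 30×20 matrix over Z this has rank 20, with invariant factors (1,1,1,1,1,1,1,1,1,1,1,1,1,1,1,1,1,1,1,2).

Now H_k = ker ∂_k / im ∂_{k+1}, so:

  H_1: rank ker ∂_1 − rank ∂_2 = (30 − 9) − 20 = 1, and ∂_2 has invariant factor 2 > 1, so H_1 = Z ⊕ Z/2.

(K is a triangulation of the Klein bottle.)

H_1 = Z ⊕ Z/2.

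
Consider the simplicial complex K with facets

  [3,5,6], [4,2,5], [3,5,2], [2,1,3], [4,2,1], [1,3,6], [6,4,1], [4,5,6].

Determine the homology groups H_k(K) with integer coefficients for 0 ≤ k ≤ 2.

H_0 = Z,  H_1 = 0,  H_2 = Z.

We work with the vertex ordering 1 < 2 < 3 < 4 < 5 < 6. The simplices of K, each written with vertices in increasing order, are:

  0-simplices (6): [1], [2], [3], [4], [5], [6]
  1-simplices (12): [1,2], [1,3], [1,4], [1,6], [2,3], [2,4], [2,5], [3,5], [3,6], [4,5], [4,6], [5,6]
  2-simplices (8): [1,2,3], [1,2,4], [1,3,6], [1,4,6], [2,3,5], [2,4,5], [3,5,6], [4,5,6]

so the chain groups are C_0 ≅ Z^6, C_1 ≅ Z^12, C_2 ≅ Z^8.

Boundary ∂_1: C_1 → C_0 maps an edge to its endpoints' difference, ∂[p,q] = q − p. For instance
  ∂[2,5] = [5] − [2].
As a 6×12 matrix over Z this has rank 5, with invariant factors (1,1,1,1,1).

The boundary map ∂_2: C_2 → C_1 maps a triangle to the signed sum of its edges. For instance
  ∂[1,2,4] = [2,4] − [1,4] + [1,2],
  ∂[4,5,6] = [5,6] − [4,6] + [4,5].
As a 12×8 matrix over Z this has rank 7, with invariant factors (1,1,1,1,1,1,1).

From H_k ≅ ker(∂_k) / im(∂_{k+1}) we obtain:

  H_0: rank C_0 − rank ∂_1 = 6 − 5 = 1, and the invariant factors of ∂_1 are all 1, so H_0 = Z.
  H_1: rank ker ∂_1 − rank ∂_2 = (12 − 5) − 7 = 0, and the invariant factors of ∂_2 are all 1, so H_1 = 0.
  H_2: rank ker ∂_2 − rank ∂_3 = (8 − 7) − 0 = 1, and there is no ∂_3, so H_2 = Z.

As a check, the Euler characteristic is 6 − 12 + 8 = 2, which agrees with 1 − 0 + 1 = 2.
(K is a triangulation of the 2-sphere S^2.)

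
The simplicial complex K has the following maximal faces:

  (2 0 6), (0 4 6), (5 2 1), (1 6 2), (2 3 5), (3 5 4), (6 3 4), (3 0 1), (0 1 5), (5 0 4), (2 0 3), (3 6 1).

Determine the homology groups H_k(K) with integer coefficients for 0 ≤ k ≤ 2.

Order the vertices as 0 < 1 < 2 < 3 < 4 < 5 < 6. Listing each simplex with vertices in this order, K has dimension 2 with simplices:

  0-simplices (7): [0], [1], [2], [3], [4], [5], [6]
  1-simplices (18): [0,1], [0,2], [0,3], [0,4], [0,5], [0,6], [1,2], [1,3], [1,5], [1,6], [2,3], [2,5], [2,6], [3,4], [3,5], [3,6], [4,5], [4,6]
  2-simplices (12): [0,1,3], [0,1,5], [0,2,3], [0,2,6], [0,4,5], [0,4,6], [1,2,5], [1,2,6], [1,3,6], [2,3,5], [3,4,5], [3,4,6]

so the chain groups are C_0 ≅ Z^7, C_1 ≅ Z^18, C_2 ≅ Z^12.

Boundary ∂_1: C_1 → C_0 maps an edge to its endpoints' difference, ∂[p,q] = q − p. For instance
  ∂[0,6] = [6] − [0].
As a 7×18 matrix over Z this has rank 6, with invariant factors (1,1,1,1,1,1).

The boundary map ∂_2: C_2 → C_1 sends each 2-simplex [p,q,r] to [q,r] − [p,r] + [p,q]. For instance
  ∂[0,1,5] = [1,5] − [0,5] + [0,1],
  ∂[0,2,3] = [2,3] − [0,3] + [0,2].
As a 18×12 matrix over Z this has rank 12, with invariant factors (1,1,1,1,1,1,1,1,1,1,1,2).

Computing H_k = (kernel of ∂_k) / (image of ∂_{k+1}):

  H_0: rank C_0 − rank ∂_1 = 7 − 6 = 1, and the invariant factors of ∂_1 are all 1, so H_0 ≅ Z.
  H_1: rank ker ∂_1 − rank ∂_2 = (18 − 6) − 12 = 0, and ∂_2 has invariant factor 2 > 1, so H_1 ≅ Z/2Z.
  H_2: rank ker ∂_2 − rank ∂_3 = (12 − 12) − 0 = 0, and there is no ∂_3, so H_2 ≅ 0.

As a check, the Euler characteristic is 7 − 18 + 12 = 1, which agrees with 1 − 0 + 0 = 1.

H_0 ≅ Z,  H_1 ≅ Z/2Z,  H_2 = 0.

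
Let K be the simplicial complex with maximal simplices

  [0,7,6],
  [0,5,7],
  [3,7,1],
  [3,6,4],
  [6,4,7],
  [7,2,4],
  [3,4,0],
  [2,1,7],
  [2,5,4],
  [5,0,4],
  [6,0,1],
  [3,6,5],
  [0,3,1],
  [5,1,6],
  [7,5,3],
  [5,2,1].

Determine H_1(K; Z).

H_1 ≅ Z^2.

Take the total order 0 < 1 < 2 < 3 < 4 < 5 < 6 < 7 on the vertex set. Then K (dimension 2) consists of the simplices:

  0-simplices (8): [0], [1], [2], [3], [4], [5], [6], [7]
  1-simplices (24): (24 of them)
  2-simplices (16): [0,1,3], [0,1,6], [0,3,4], [0,4,5], [0,5,7], [0,6,7], [1,2,5], [1,2,7], [1,3,7], [1,5,6], [2,4,5], [2,4,7], [3,4,6], [3,5,6], [3,5,7], [4,6,7]

Hence C_0 ≅ Z^8, C_1 ≅ Z^24, C_2 ≅ Z^16.

The boundary map ∂_1: C_1 → C_0 maps an edge to its endpoints' difference, ∂[p,q] = q − p. For instance
  ∂[1,6] = [6] − [1].
This gives a 8×24 integer matrix of rank 7; reducing to Smith normal form yields diagonal entries (1,1,1,1,1,1,1).

∂_2: C_2 → C_1 acts by ∂[p,q,r] = [q,r] − [p,r] + [p,q]. For instance
  ∂[1,2,7] = [2,7] − [1,7] + [1,2],
  ∂[3,5,6] = [5,6] − [3,6] + [3,5].
As a 24×16 matrix over Z this has rank 15, with invariant factors (1,1,1,1,1,1,1,1,1,1,1,1,1,1,1).

Computing H_k = (kernel of ∂_k) / (image of ∂_{k+1}):

  H_1: rank ker ∂_1 − rank ∂_2 = (24 − 7) − 15 = 2, and the invariant factors of ∂_2 are all 1, so H_1 = Z^2.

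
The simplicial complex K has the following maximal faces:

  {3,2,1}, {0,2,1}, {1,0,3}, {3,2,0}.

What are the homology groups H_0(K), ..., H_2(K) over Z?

Fix the vertex order 0 < 1 < 2 < 3 and write every simplex with vertices in increasing order. Then dim K = 2 and the simplices of K are:

  0-simplices (4): [0], [1], [2], [3]
  1-simplices (6): [0,1], [0,2], [0,3], [1,2], [1,3], [2,3]
  2-simplices (4): [0,1,2], [0,1,3], [0,2,3], [1,2,3]

giving chain groups C_0 ≅ Z^4, C_1 ≅ Z^6, C_2 ≅ Z^4.

Boundary ∂_1: C_1 → C_0 is given by ∂[p,q] = [q] − [p]. For instance
  ∂[0,3] = [3] − [0].
This gives a 4×6 integer matrix of rank 3; reducing to Smith normal form yields diagonal entries (1,1,1).

The boundary map ∂_2: C_2 → C_1 sends each 2-simplex [p,q,r] to [q,r] − [p,r] + [p,q]. For instance
  ∂[0,1,3] = [1,3] − [0,3] + [0,1],
  ∂[0,2,3] = [2,3] − [0,3] + [0,2].
As a 6×4 matrix over Z this has rank 3, with invariant factors (1,1,1).

Now H_k = ker ∂_k / im ∂_{k+1}, so:

  H_0: rank C_0 − rank ∂_1 = 4 − 3 = 1, and the invariant factors of ∂_1 are all 1, so H_0 = Z.
  H_1: rank ker ∂_1 − rank ∂_2 = (6 − 3) − 3 = 0, and the invariant factors of ∂_2 are all 1, so H_1 = 0.
  H_2: rank ker ∂_2 − rank ∂_3 = (4 − 3) − 0 = 1, and there is no ∂_3, so H_2 = Z.

As a check, the Euler characteristic is 4 − 6 + 4 = 2, which agrees with 1 − 0 + 1 = 2.
(K is a triangulation of the 2-sphere S^2.)

H_0 = Z,  H_1 = 0,  H_2 = Z.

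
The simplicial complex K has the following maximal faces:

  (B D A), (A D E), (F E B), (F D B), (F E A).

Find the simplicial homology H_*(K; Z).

K has 5 vertices, 10 edges, 5 triangles.
rank ∂_0 = 0, rank ∂_1 = 4 ⇒ b_0 = 5 − 0 − 4 = 1; all invariant factors of ∂_1 are 1 so no torsion. So H_0 = Z.
rank ∂_1 = 4, rank ∂_2 = 5 ⇒ b_1 = 10 − 4 − 5 = 1; all invariant factors of ∂_2 are 1 so no torsion. So H_1 = Z.
rank ∂_2 = 5, rank ∂_3 = 0 ⇒ b_2 = 5 − 5 − 0 = 0. So H_2 = 0.

H_0 ≅ Z,  H_1 ≅ Z,  H_2 = 0.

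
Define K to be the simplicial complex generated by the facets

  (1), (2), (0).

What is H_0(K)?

H_0 = Z^3.

Take the total order 0 < 1 < 2 on the vertex set. Then K (dimension 0) consists of the simplices:

  0-simplices (3): [0], [1], [2]

so the chain groups are C_0 ≅ Z^3.

Now H_k = ker ∂_k / im ∂_{k+1}, so:

  H_0: rank C_0 − rank ∂_1 = 3 − 0 = 3, and there is no ∂_1, so H_0 = Z^3.

(K is a triangulation of a set of 3 points.)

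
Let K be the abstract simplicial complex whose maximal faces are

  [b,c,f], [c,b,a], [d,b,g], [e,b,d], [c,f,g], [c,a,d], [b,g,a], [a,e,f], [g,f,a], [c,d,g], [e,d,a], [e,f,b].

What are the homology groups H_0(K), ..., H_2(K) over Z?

We work with the vertex ordering a < b < c < d < e < f < g. The simplices of K, each written with vertices in increasing order, are:

  0-simplices (7): a, b, c, d, e, f, g
  1-simplices (18): ab, ac, ad, ae, af, ag, bc, bd, be, bf, bg, cd, cf, cg, de, dg, ef, fg
  2-simplices (12): abc, abg, acd, ade, aef, afg, bcf, bde, bdg, bef, cdg, cfg

so the chain groups are C_0 ≅ Z^7, C_1 ≅ Z^18, C_2 ≅ Z^12.

The boundary map ∂_1: C_1 → C_0 is given by ∂[p,q] = [q] − [p].
This gives a 7×18 integer matrix of rank 6; reducing to Smith normal form yields diagonal entries (1,1,1,1,1,1).

The boundary map ∂_2: C_2 → C_1 acts by ∂[p,q,r] = [q,r] − [p,r] + [p,q]. For instance
  ∂aef = ef − af + ae,
  ∂bcf = cf − bf + bc.
The resulting 18×12 matrix has rank 12, and its Smith normal form has invariant factors (1,1,1,1,1,1,1,1,1,1,1,2).

Now H_k = ker ∂_k / im ∂_{k+1}, so:

  H_0: rank C_0 − rank ∂_1 = 7 − 6 = 1, and the invariant factors of ∂_1 are all 1, so H_0 = Z.
  H_1: rank ker ∂_1 − rank ∂_2 = (18 − 6) − 12 = 0, and ∂_2 has invariant factor 2 > 1, so H_1 = Z/2.
  H_2: rank ker ∂_2 − rank ∂_3 = (12 − 12) − 0 = 0, and there is no ∂_3, so H_2 = 0.

(K is a triangulation of the real projective plane RP^2.)

H_0 ≅ Z,  H_1 ≅ Z/2,  H_2 = 0.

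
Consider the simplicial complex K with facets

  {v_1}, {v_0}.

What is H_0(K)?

H_0 ≅ Z^2.

Fix the vertex order v_0 < v_1 and write every simplex with vertices in increasing order. Then dim K = 0 and the simplices of K are:

  0-simplices (2): [v_0], [v_1]

Hence C_0 ≅ Z^2.

Computing H_k = (kernel of ∂_k) / (image of ∂_{k+1}):

  H_0: rank C_0 − rank ∂_1 = 2 − 0 = 2, and there is no ∂_1, so H_0 ≅ Z^2.

(K is a triangulation of a set of 2 points.)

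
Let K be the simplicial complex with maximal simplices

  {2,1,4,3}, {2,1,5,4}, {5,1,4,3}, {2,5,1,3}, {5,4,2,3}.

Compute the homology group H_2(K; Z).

K has 5 vertices, 10 edges, 10 triangles, 5 3-simplices.
rank ∂_2 = 6, rank ∂_3 = 4 ⇒ b_2 = 10 − 6 − 4 = 0; all invariant factors of ∂_3 are 1 so no torsion. So H_2 = 0.

H_2 ≅ 0.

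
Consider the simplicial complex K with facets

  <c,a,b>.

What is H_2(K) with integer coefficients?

Order the vertices as a < b < c. Listing each simplex with vertices in this order, K has dimension 2 with simplices:

  0-simplices (3): a, b, c
  1-simplices (3): ab, ac, bc
  2-simplices (1): abc

Hence C_0 ≅ Z^3, C_1 ≅ Z^3, C_2 ≅ Z^1.

Boundary ∂_1: C_1 → C_0 is given by ∂[p,q] = [q] − [p].
This gives a 3×3 integer matrix of rank 2; reducing to Smith normal form yields diagonal entries (1,1).

Boundary ∂_2: C_2 → C_1 maps a triangle to the signed sum of its edges. For instance
  ∂abc = bc − ac + ab.
The resulting 3×1 matrix has rank 1, and its Smith normal form has invariant factors (1).

Computing H_k = (kernel of ∂_k) / (image of ∂_{k+1}):

  H_2: rank ker ∂_2 − rank ∂_3 = (1 − 1) − 0 = 0, and there is no ∂_3, so H_2 ≅ 0.

H_2 = 0.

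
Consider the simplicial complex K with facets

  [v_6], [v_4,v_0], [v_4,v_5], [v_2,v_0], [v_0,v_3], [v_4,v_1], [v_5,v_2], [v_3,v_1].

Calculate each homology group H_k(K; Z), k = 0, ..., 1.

Order the vertices as v_0 < v_1 < v_2 < v_3 < v_4 < v_5 < v_6. Listing each simplex with vertices in this order, K has dimension 1 with simplices:

  0-simplices (7): [v_0], [v_1], [v_2], [v_3], [v_4], [v_5], [v_6]
  1-simplices (7): [v_0,v_2], [v_0,v_3], [v_0,v_4], [v_1,v_3], [v_1,v_4], [v_2,v_5], [v_4,v_5]

so the chain groups are C_0 ≅ Z^7, C_1 ≅ Z^7.

∂_1: C_1 → C_0 is given by ∂[p,q] = [q] − [p]. For instance
  ∂[v_1,v_3] = [v_3] − [v_1].
As a 7×7 matrix over Z this has rank 5, with invariant factors (1,1,1,1,1).

Now H_k = ker ∂_k / im ∂_{k+1}, so:

  H_0: rank C_0 − rank ∂_1 = 7 − 5 = 2, and the invariant factors of ∂_1 are all 1, so H_0 = Z^2.
  H_1: rank ker ∂_1 − rank ∂_2 = (7 − 5) − 0 = 2, and there is no ∂_2, so H_1 = Z^2.

As a check, the Euler characteristic is 7 − 7 = 0, which agrees with 2 − 2 = 0.

H_0 = Z^2,  H_1 = Z^2.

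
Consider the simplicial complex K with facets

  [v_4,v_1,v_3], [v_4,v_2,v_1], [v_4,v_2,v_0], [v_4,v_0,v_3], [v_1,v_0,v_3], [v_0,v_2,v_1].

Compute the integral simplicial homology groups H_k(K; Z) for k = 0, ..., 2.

Fix the vertex order v_0 < v_1 < v_2 < v_3 < v_4 and write every simplex with vertices in increasing order. Then dim K = 2 and the simplices of K are:

  0-simplices (5): [v_0], [v_1], [v_2], [v_3], [v_4]
  1-simplices (9): [v_0,v_1], [v_0,v_2], [v_0,v_3], [v_0,v_4], [v_1,v_2], [v_1,v_3], [v_1,v_4], [v_2,v_4], [v_3,v_4]
  2-simplices (6): [v_0,v_1,v_2], [v_0,v_1,v_3], [v_0,v_2,v_4], [v_0,v_3,v_4], [v_1,v_2,v_4], [v_1,v_3,v_4]

Hence C_0 ≅ Z^5, C_1 ≅ Z^9, C_2 ≅ Z^6.

∂_1: C_1 → C_0 sends each edge [p,q] (with p < q) to q − p. For instance
  ∂[v_0,v_3] = [v_3] − [v_0].
The 5×9 boundary matrix has rank 4 and Smith normal form diag(1,1,1,1).

Boundary ∂_2: C_2 → C_1 acts by ∂[p,q,r] = [q,r] − [p,r] + [p,q]. For instance
  ∂[v_1,v_2,v_4] = [v_2,v_4] − [v_1,v_4] + [v_1,v_2],
  ∂[v_0,v_2,v_4] = [v_2,v_4] − [v_0,v_4] + [v_0,v_2].
This gives a 9×6 integer matrix of rank 5; reducing to Smith normal form yields diagonal entries (1,1,1,1,1).

From H_k ≅ ker(∂_k) / im(∂_{k+1}) we obtain:

  H_0: rank C_0 − rank ∂_1 = 5 − 4 = 1, and the invariant factors of ∂_1 are all 1, so H_0 ≅ Z.
  H_1: rank ker ∂_1 − rank ∂_2 = (9 − 4) − 5 = 0, and the invariant factors of ∂_2 are all 1, so H_1 ≅ 0.
  H_2: rank ker ∂_2 − rank ∂_3 = (6 − 5) − 0 = 1, and there is no ∂_3, so H_2 ≅ Z.

(K is a triangulation of the 2-sphere S^2.)

H_0 ≅ Z,  H_1 = 0,  H_2 ≅ Z.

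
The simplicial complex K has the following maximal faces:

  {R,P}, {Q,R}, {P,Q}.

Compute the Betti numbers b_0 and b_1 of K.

Order the vertices as P < Q < R. Listing each simplex with vertices in this order, K has dimension 1 with simplices:

  0-simplices (3): P, Q, R
  1-simplices (3): PQ, PR, QR

Hence C_0 ≅ Z^3, C_1 ≅ Z^3.

∂_1: C_1 → C_0 sends each edge [p,q] (with p < q) to q − p.
The 3×3 boundary matrix has rank 2 and Smith normal form diag(1,1).

Reading off H_k = ker ∂_k / im ∂_{k+1}:

  H_0: rank C_0 − rank ∂_1 = 3 − 2 = 1, and the invariant factors of ∂_1 are all 1, so H_0 ≅ Z.
  H_1: rank ker ∂_1 − rank ∂_2 = (3 − 2) − 0 = 1, and there is no ∂_2, so H_1 ≅ Z.

As a check, the Euler characteristic is 3 − 3 = 0, which agrees with 1 − 1 = 0.

Hence the Betti numbers are b_0 = 1, b_1 = 1.

b_0 = 1, b_1 = 1.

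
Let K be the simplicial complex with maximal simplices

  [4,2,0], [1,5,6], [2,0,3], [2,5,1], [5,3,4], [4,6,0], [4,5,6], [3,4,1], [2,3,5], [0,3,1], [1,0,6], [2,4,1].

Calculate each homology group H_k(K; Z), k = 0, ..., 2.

Fix the vertex order 0 < 1 < 2 < 3 < 4 < 5 < 6 and write every simplex with vertices in increasing order. Then dim K = 2 and the simplices of K are:

  0-simplices (7): [0], [1], [2], [3], [4], [5], [6]
  1-simplices (18): [0,1], [0,2], [0,3], [0,4], [0,6], [1,2], [1,3], [1,4], [1,5], [1,6], [2,3], [2,4], [2,5], [3,4], [3,5], [4,5], [4,6], [5,6]
  2-simplices (12): [0,1,3], [0,1,6], [0,2,3], [0,2,4], [0,4,6], [1,2,4], [1,2,5], [1,3,4], [1,5,6], [2,3,5], [3,4,5], [4,5,6]

giving chain groups C_0 ≅ Z^7, C_1 ≅ Z^18, C_2 ≅ Z^12.

The boundary map ∂_1: C_1 → C_0 sends each edge [p,q] (with p < q) to q − p. For instance
  ∂[1,6] = [6] − [1].
The resulting 7×18 matrix has rank 6, and its Smith normal form has invariant factors (1,1,1,1,1,1).

∂_2: C_2 → C_1 acts by ∂[p,q,r] = [q,r] − [p,r] + [p,q]. For instance
  ∂[0,2,3] = [2,3] − [0,3] + [0,2],
  ∂[1,2,4] = [2,4] − [1,4] + [1,2].
As a 18×12 matrix over Z this has rank 12, with invariant factors (1,1,1,1,1,1,1,1,1,1,1,2).

Computing H_k = (kernel of ∂_k) / (image of ∂_{k+1}):

  H_0: rank C_0 − rank ∂_1 = 7 − 6 = 1, and the invariant factors of ∂_1 are all 1, so H_0 = Z.
  H_1: rank ker ∂_1 − rank ∂_2 = (18 − 6) − 12 = 0, and ∂_2 has invariant factor 2 > 1, so H_1 = Z/2.
  H_2: rank ker ∂_2 − rank ∂_3 = (12 − 12) − 0 = 0, and there is no ∂_3, so H_2 = 0.

(K is a triangulation of the real projective plane RP^2.)

H_0 ≅ Z,  H_1 ≅ Z/2,  H_2 = 0.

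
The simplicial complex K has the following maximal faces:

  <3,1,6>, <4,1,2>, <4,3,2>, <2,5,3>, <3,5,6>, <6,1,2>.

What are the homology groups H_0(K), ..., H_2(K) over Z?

Fix the vertex order 1 < 2 < 3 < 4 < 5 < 6 and write every simplex with vertices in increasing order. Then dim K = 2 and the simplices of K are:

  0-simplices (6): [1], [2], [3], [4], [5], [6]
  1-simplices (12): [1,2], [1,3], [1,4], [1,6], [2,3], [2,4], [2,5], [2,6], [3,4], [3,5], [3,6], [5,6]
  2-simplices (6): [1,2,4], [1,2,6], [1,3,6], [2,3,4], [2,3,5], [3,5,6]

Hence C_0 ≅ Z^6, C_1 ≅ Z^12, C_2 ≅ Z^6.

Boundary ∂_1: C_1 → C_0 is given by ∂[p,q] = [q] − [p].
This gives a 6×12 integer matrix of rank 5; reducing to Smith normal form yields diagonal entries (1,1,1,1,1).

∂_2: C_2 → C_1 acts by ∂[p,q,r] = [q,r] − [p,r] + [p,q]. For instance
  ∂[3,5,6] = [5,6] − [3,6] + [3,5],
  ∂[1,3,6] = [3,6] − [1,6] + [1,3].
This gives a 12×6 integer matrix of rank 6; reducing to Smith normal form yields diagonal entries (1,1,1,1,1,1).

Reading off H_k = ker ∂_k / im ∂_{k+1}:

  H_0: rank C_0 − rank ∂_1 = 6 − 5 = 1, and the invariant factors of ∂_1 are all 1, so H_0 ≅ Z.
  H_1: rank ker ∂_1 − rank ∂_2 = (12 − 5) − 6 = 1, and the invariant factors of ∂_2 are all 1, so H_1 ≅ Z.
  H_2: rank ker ∂_2 − rank ∂_3 = (6 − 6) − 0 = 0, and there is no ∂_3, so H_2 ≅ 0.

As a check, the Euler characteristic is 6 − 12 + 6 = 0, which agrees with 1 − 1 + 0 = 0.

H_0 ≅ Z,  H_1 ≅ Z,  H_2 = 0.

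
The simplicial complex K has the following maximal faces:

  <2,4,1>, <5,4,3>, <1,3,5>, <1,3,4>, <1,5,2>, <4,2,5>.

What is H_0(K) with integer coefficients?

H_0 ≅ Z.

We work with the vertex ordering 1 < 2 < 3 < 4 < 5. The simplices of K, each written with vertices in increasing order, are:

  0-simplices (5): [1], [2], [3], [4], [5]
  1-simplices (9): [1,2], [1,3], [1,4], [1,5], [2,4], [2,5], [3,4], [3,5], [4,5]
  2-simplices (6): [1,2,4], [1,2,5], [1,3,4], [1,3,5], [2,4,5], [3,4,5]

so the chain groups are C_0 ≅ Z^5, C_1 ≅ Z^9, C_2 ≅ Z^6.

∂_1: C_1 → C_0 maps an edge to its endpoints' difference, ∂[p,q] = q − p.
The resulting 5×9 matrix has rank 4, and its Smith normal form has invariant factors (1,1,1,1).

∂_2: C_2 → C_1 maps a triangle to the signed sum of its edges. For instance
  ∂[1,2,4] = [2,4] − [1,4] + [1,2],
  ∂[1,3,4] = [3,4] − [1,4] + [1,3].
The 9×6 boundary matrix has rank 5 and Smith normal form diag(1,1,1,1,1).

Reading off H_k = ker ∂_k / im ∂_{k+1}:

  H_0: rank C_0 − rank ∂_1 = 5 − 4 = 1, and the invariant factors of ∂_1 are all 1, so H_0 = Z.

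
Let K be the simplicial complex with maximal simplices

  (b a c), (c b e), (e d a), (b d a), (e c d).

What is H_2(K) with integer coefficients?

H_2 ≅ 0.

K has 5 vertices, 10 edges, 5 triangles.
rank ∂_2 = 5, rank ∂_3 = 0 ⇒ b_2 = 5 − 5 − 0 = 0. So H_2 = 0.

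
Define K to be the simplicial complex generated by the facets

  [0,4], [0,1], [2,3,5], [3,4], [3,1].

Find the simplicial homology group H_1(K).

H_1 = Z.

K has 6 vertices, 7 edges, 1 triangle.
rank ∂_1 = 5, rank ∂_2 = 1 ⇒ b_1 = 7 − 5 − 1 = 1; all invariant factors of ∂_2 are 1 so no torsion. So H_1 = Z.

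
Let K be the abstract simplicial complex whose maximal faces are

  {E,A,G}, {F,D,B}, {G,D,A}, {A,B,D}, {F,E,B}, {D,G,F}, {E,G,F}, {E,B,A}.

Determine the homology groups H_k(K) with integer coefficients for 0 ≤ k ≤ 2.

H_0 = Z,  H_1 = 0,  H_2 = Z.

Take the total order A < B < D < E < F < G on the vertex set. Then K (dimension 2) consists of the simplices:

  0-simplices (6): A, B, D, E, F, G
  1-simplices (12): AB, AD, AE, AG, BD, BE, BF, DF, DG, EF, EG, FG
  2-simplices (8): ABD, ABE, ADG, AEG, BDF, BEF, DFG, EFG

giving chain groups C_0 ≅ Z^6, C_1 ≅ Z^12, C_2 ≅ Z^8.

Boundary ∂_1: C_1 → C_0 maps an edge to its endpoints' difference, ∂[p,q] = q − p.
The resulting 6×12 matrix has rank 5, and its Smith normal form has invariant factors (1,1,1,1,1).

Boundary ∂_2: C_2 → C_1 maps a triangle to the signed sum of its edges. For instance
  ∂AEG = EG − AG + AE,
  ∂ABD = BD − AD + AB.
This gives a 12×8 integer matrix of rank 7; reducing to Smith normal form yields diagonal entries (1,1,1,1,1,1,1).

From H_k ≅ ker(∂_k) / im(∂_{k+1}) we obtain:

  H_0: rank C_0 − rank ∂_1 = 6 − 5 = 1, and the invariant factors of ∂_1 are all 1, so H_0 = Z.
  H_1: rank ker ∂_1 − rank ∂_2 = (12 − 5) − 7 = 0, and the invariant factors of ∂_2 are all 1, so H_1 = 0.
  H_2: rank ker ∂_2 − rank ∂_3 = (8 − 7) − 0 = 1, and there is no ∂_3, so H_2 = Z.

(K is a triangulation of the 2-sphere S^2.)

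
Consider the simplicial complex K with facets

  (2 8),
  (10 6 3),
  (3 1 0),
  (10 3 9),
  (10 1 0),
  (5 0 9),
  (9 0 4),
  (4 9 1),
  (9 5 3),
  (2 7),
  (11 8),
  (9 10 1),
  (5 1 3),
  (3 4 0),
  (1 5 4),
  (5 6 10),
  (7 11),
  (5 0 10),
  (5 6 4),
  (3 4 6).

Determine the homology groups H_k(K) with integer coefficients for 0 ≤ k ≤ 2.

H_0 = Z^2,  H_1 = Z^3,  H_2 = Z.

Take the total order 0 < 1 < 2 < 3 < 4 < 5 < 6 < 7 < 8 < 9 < 10 < 11 on the vertex set. Then K (dimension 2) consists of the simplices:

  0-simplices (12): [0], [1], [2], [3], [4], [5], [6], [7], [8], [9], [10], [11]
  1-simplices (28): (28 of them)
  2-simplices (16): [0,1,3], [0,1,10], [0,3,4], [0,4,9], [0,5,9], [0,5,10], [1,3,5], [1,4,5], [1,4,9], [1,9,10], [3,4,6], [3,5,9], [3,6,10], [3,9,10], [4,5,6], [5,6,10]

so the chain groups are C_0 ≅ Z^12, C_1 ≅ Z^28, C_2 ≅ Z^16.

The boundary map ∂_1: C_1 → C_0 maps an edge to its endpoints' difference, ∂[p,q] = q − p.
The resulting 12×28 matrix has rank 10, and its Smith normal form has invariant factors (1,1,1,1,1,1,1,1,1,1).

Boundary ∂_2: C_2 → C_1 acts by ∂[p,q,r] = [q,r] − [p,r] + [p,q]. For instance
  ∂[0,4,9] = [4,9] − [0,9] + [0,4],
  ∂[3,4,6] = [4,6] − [3,6] + [3,4].
This gives a 28×16 integer matrix of rank 15; reducing to Smith normal form yields diagonal entries (1,1,1,1,1,1,1,1,1,1,1,1,1,1,1).

Computing H_k = (kernel of ∂_k) / (image of ∂_{k+1}):

  H_0: rank C_0 − rank ∂_1 = 12 − 10 = 2, and the invariant factors of ∂_1 are all 1, so H_0 = Z^2.
  H_1: rank ker ∂_1 − rank ∂_2 = (28 − 10) − 15 = 3, and the invariant factors of ∂_2 are all 1, so H_1 = Z^3.
  H_2: rank ker ∂_2 − rank ∂_3 = (16 − 15) − 0 = 1, and there is no ∂_3, so H_2 = Z.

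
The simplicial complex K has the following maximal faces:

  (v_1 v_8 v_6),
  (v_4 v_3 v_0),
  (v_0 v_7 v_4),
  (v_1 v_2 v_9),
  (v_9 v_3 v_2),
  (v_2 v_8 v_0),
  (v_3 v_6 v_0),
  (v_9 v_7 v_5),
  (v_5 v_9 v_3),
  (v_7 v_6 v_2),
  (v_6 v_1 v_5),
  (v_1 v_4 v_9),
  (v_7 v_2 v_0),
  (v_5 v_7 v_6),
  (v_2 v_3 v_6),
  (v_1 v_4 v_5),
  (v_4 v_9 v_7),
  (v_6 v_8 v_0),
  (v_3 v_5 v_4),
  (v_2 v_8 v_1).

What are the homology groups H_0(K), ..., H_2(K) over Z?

H_0 = Z,  H_1 = Z × Z/2,  H_2 = 0.

We work with the vertex ordering v_0 < v_1 < v_2 < v_3 < v_4 < v_5 < v_6 < v_7 < v_8 < v_9. The simplices of K, each written with vertices in increasing order, are:

  0-simplices (10): [v_0], [v_1], [v_2], [v_3], [v_4], [v_5], [v_6], [v_7], [v_8], [v_9]
  1-simplices (30): (30 of them)
  2-simplices (20): (20 of them)

so the chain groups are C_0 ≅ Z^10, C_1 ≅ Z^30, C_2 ≅ Z^20.

The boundary map ∂_1: C_1 → C_0 maps an edge to its endpoints' difference, ∂[p,q] = q − p.
As a 10×30 matrix over Z this has rank 9, with invariant factors (1,1,1,1,1,1,1,1,1).

The boundary map ∂_2: C_2 → C_1 maps a triangle to the signed sum of its edges. For instance
  ∂[v_2,v_6,v_7] = [v_6,v_7] − [v_2,v_7] + [v_2,v_6],
  ∂[v_0,v_3,v_4] = [v_3,v_4] − [v_0,v_4] + [v_0,v_3].
The resulting 30×20 matrix has rank 20, and its Smith normal form has invariant factors (1,1,1,1,1,1,1,1,1,1,1,1,1,1,1,1,1,1,1,2).

Computing H_k = (kernel of ∂_k) / (image of ∂_{k+1}):

  H_0: rank C_0 − rank ∂_1 = 10 − 9 = 1, and the invariant factors of ∂_1 are all 1, so H_0 = Z.
  H_1: rank ker ∂_1 − rank ∂_2 = (30 − 9) − 20 = 1, and ∂_2 has invariant factor 2 > 1, so H_1 = Z × Z/2.
  H_2: rank ker ∂_2 − rank ∂_3 = (20 − 20) − 0 = 0, and there is no ∂_3, so H_2 = 0.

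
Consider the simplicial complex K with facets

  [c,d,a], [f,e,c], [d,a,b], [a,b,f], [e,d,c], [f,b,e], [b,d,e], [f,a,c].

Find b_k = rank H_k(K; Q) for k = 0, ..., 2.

K has 6 vertices, 12 edges, 8 triangles.
rank ∂_0 = 0, rank ∂_1 = 5 ⇒ b_0 = 6 − 0 − 5 = 1; all invariant factors of ∂_1 are 1 so no torsion. So H_0 = Z.
rank ∂_1 = 5, rank ∂_2 = 7 ⇒ b_1 = 12 − 5 − 7 = 0; all invariant factors of ∂_2 are 1 so no torsion. So H_1 = 0.
rank ∂_2 = 7, rank ∂_3 = 0 ⇒ b_2 = 8 − 7 − 0 = 1. So H_2 = Z.

b_0 = 1, b_1 = 0, b_2 = 1.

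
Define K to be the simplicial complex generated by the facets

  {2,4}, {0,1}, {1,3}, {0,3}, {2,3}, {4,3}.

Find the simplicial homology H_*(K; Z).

Take the total order 0 < 1 < 2 < 3 < 4 on the vertex set. Then K (dimension 1) consists of the simplices:

  0-simplices (5): [0], [1], [2], [3], [4]
  1-simplices (6): [0,1], [0,3], [1,3], [2,3], [2,4], [3,4]

Hence C_0 ≅ Z^5, C_1 ≅ Z^6.

The boundary map ∂_1: C_1 → C_0 is given by ∂[p,q] = [q] − [p]. For instance
  ∂[3,4] = [4] − [3].
This gives a 5×6 integer matrix of rank 4; reducing to Smith normal form yields diagonal entries (1,1,1,1).

Computing H_k = (kernel of ∂_k) / (image of ∂_{k+1}):

  H_0: rank C_0 − rank ∂_1 = 5 − 4 = 1, and the invariant factors of ∂_1 are all 1, so H_0 ≅ Z.
  H_1: rank ker ∂_1 − rank ∂_2 = (6 − 4) − 0 = 2, and there is no ∂_2, so H_1 ≅ Z^2.

H_0 = Z,  H_1 = Z^2.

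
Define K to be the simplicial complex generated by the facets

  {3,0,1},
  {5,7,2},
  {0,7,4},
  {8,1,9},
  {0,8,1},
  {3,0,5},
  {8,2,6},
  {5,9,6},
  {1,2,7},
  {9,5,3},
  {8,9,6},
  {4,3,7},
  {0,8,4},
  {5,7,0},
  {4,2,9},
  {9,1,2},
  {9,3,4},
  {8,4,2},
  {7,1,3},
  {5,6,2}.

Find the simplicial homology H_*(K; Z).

K has 10 vertices, 30 edges, 20 triangles.
rank ∂_0 = 0, rank ∂_1 = 9 ⇒ b_0 = 10 − 0 − 9 = 1; all invariant factors of ∂_1 are 1 so no torsion. So H_0 ≅ Z.
rank ∂_1 = 9, rank ∂_2 = 20 ⇒ b_1 = 30 − 9 − 20 = 1; ∂_2 has invariant factor(s) [2] giving torsion. So H_1 ≅ Z × Z/2.
rank ∂_2 = 20, rank ∂_3 = 0 ⇒ b_2 = 20 − 20 − 0 = 0. So H_2 ≅ 0.

H_0 ≅ Z,  H_1 ≅ Z × Z/2,  H_2 = 0.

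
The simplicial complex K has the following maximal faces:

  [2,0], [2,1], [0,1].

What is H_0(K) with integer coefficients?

We work with the vertex ordering 0 < 1 < 2. The simplices of K, each written with vertices in increasing order, are:

  0-simplices (3): [0], [1], [2]
  1-simplices (3): [0,1], [0,2], [1,2]

so the chain groups are C_0 ≅ Z^3, C_1 ≅ Z^3.

∂_1: C_1 → C_0 maps an edge to its endpoints' difference, ∂[p,q] = q − p.
As a 3×3 matrix over Z this has rank 2, with invariant factors (1,1).

Reading off H_k = ker ∂_k / im ∂_{k+1}:

  H_0: rank C_0 − rank ∂_1 = 3 − 2 = 1, and the invariant factors of ∂_1 are all 1, so H_0 ≅ Z.

(K is a triangulation of the circle S^1.)

H_0 ≅ Z.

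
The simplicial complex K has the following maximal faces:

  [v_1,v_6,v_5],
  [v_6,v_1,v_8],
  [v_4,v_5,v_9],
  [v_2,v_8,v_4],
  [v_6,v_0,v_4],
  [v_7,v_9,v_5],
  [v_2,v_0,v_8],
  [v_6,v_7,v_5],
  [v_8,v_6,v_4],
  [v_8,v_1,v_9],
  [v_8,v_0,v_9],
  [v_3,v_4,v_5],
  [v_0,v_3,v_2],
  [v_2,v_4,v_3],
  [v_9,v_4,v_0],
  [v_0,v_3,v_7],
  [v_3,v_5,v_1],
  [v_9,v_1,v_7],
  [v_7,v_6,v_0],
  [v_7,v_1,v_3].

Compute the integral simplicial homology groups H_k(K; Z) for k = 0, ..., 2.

Take the total order v_0 < v_1 < v_2 < v_3 < v_4 < v_5 < v_6 < v_7 < v_8 < v_9 on the vertex set. Then K (dimension 2) consists of the simplices:

  0-simplices (10): [v_0], [v_1], [v_2], [v_3], [v_4], [v_5], [v_6], [v_7], [v_8], [v_9]
  1-simplices (30): (30 of them)
  2-simplices (20): (20 of them)

giving chain groups C_0 ≅ Z^10, C_1 ≅ Z^30, C_2 ≅ Z^20.

The boundary map ∂_1: C_1 → C_0 is given by ∂[p,q] = [q] − [p]. For instance
  ∂[v_0,v_7] = [v_7] − [v_0].
As a 10×30 matrix over Z this has rank 9, with invariant factors (1,1,1,1,1,1,1,1,1).

∂_2: C_2 → C_1 acts by ∂[p,q,r] = [q,r] − [p,r] + [p,q]. For instance
  ∂[v_2,v_4,v_8] = [v_4,v_8] − [v_2,v_8] + [v_2,v_4],
  ∂[v_0,v_4,v_6] = [v_4,v_6] − [v_0,v_6] + [v_0,v_4].
The resulting 30×20 matrix has rank 20, and its Smith normal form has invariant factors (1,1,1,1,1,1,1,1,1,1,1,1,1,1,1,1,1,1,1,2).

Now H_k = ker ∂_k / im ∂_{k+1}, so:

  H_0: rank C_0 − rank ∂_1 = 10 − 9 = 1, and the invariant factors of ∂_1 are all 1, so H_0 ≅ Z.
  H_1: rank ker ∂_1 − rank ∂_2 = (30 − 9) − 20 = 1, and ∂_2 has invariant factor 2 > 1, so H_1 ≅ Z ⊕ Z/2.
  H_2: rank ker ∂_2 − rank ∂_3 = (20 − 20) − 0 = 0, and there is no ∂_3, so H_2 ≅ 0.

H_0 ≅ Z,  H_1 ≅ Z ⊕ Z/2,  H_2 = 0.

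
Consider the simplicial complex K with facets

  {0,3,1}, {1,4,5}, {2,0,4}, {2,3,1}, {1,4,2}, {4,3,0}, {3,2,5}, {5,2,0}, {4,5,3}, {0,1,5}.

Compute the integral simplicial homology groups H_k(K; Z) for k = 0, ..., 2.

H_0 = Z,  H_1 = Z/2,  H_2 = 0.

We work with the vertex ordering 0 < 1 < 2 < 3 < 4 < 5. The simplices of K, each written with vertices in increasing order, are:

  0-simplices (6): [0], [1], [2], [3], [4], [5]
  1-simplices (15): [0,1], [0,2], [0,3], [0,4], [0,5], [1,2], [1,3], [1,4], [1,5], [2,3], [2,4], [2,5], [3,4], [3,5], [4,5]
  2-simplices (10): [0,1,3], [0,1,5], [0,2,4], [0,2,5], [0,3,4], [1,2,3], [1,2,4], [1,4,5], [2,3,5], [3,4,5]

so the chain groups are C_0 ≅ Z^6, C_1 ≅ Z^15, C_2 ≅ Z^10.

Boundary ∂_1: C_1 → C_0 sends each edge [p,q] (with p < q) to q − p.
The 6×15 boundary matrix has rank 5 and Smith normal form diag(1,1,1,1,1).

The boundary map ∂_2: C_2 → C_1 acts by ∂[p,q,r] = [q,r] − [p,r] + [p,q]. For instance
  ∂[0,2,5] = [2,5] − [0,5] + [0,2],
  ∂[0,1,3] = [1,3] − [0,3] + [0,1].
This gives a 15×10 integer matrix of rank 10; reducing to Smith normal form yields diagonal entries (1,1,1,1,1,1,1,1,1,2).

From H_k ≅ ker(∂_k) / im(∂_{k+1}) we obtain:

  H_0: rank C_0 − rank ∂_1 = 6 − 5 = 1, and the invariant factors of ∂_1 are all 1, so H_0 ≅ Z.
  H_1: rank ker ∂_1 − rank ∂_2 = (15 − 5) − 10 = 0, and ∂_2 has invariant factor 2 > 1, so H_1 ≅ Z/2.
  H_2: rank ker ∂_2 − rank ∂_3 = (10 − 10) − 0 = 0, and there is no ∂_3, so H_2 ≅ 0.

As a check, the Euler characteristic is 6 − 15 + 10 = 1, which agrees with 1 − 0 + 0 = 1.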